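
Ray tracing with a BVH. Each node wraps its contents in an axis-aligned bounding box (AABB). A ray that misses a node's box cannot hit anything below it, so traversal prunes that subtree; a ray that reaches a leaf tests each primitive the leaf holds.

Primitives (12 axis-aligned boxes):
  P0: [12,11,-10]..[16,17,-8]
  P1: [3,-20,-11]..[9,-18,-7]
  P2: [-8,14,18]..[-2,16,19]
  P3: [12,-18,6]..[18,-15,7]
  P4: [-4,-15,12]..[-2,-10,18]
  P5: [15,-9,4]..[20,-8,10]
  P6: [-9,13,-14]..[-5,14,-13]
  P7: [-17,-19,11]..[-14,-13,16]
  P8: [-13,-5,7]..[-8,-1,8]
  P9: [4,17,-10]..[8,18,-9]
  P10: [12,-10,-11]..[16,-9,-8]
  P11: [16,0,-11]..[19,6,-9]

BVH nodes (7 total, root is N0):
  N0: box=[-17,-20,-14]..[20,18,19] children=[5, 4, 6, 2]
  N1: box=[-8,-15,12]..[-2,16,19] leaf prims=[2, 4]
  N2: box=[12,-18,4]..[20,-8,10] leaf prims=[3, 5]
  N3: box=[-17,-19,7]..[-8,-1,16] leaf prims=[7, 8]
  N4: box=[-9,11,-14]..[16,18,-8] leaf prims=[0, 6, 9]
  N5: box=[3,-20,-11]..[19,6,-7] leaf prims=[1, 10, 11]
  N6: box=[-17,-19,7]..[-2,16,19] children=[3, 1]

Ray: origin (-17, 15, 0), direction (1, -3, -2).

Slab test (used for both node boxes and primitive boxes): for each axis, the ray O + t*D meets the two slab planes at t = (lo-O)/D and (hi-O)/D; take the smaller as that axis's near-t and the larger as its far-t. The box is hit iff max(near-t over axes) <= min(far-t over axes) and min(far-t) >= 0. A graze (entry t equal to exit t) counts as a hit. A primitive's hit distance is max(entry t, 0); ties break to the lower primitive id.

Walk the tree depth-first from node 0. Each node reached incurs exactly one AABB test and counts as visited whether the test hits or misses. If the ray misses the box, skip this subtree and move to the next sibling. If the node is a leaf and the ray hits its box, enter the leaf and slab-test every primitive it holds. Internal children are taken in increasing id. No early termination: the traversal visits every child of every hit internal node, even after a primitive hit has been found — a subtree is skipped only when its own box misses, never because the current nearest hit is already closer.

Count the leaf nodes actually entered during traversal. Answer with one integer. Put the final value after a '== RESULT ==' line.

Traverse from the root:
N0 x:[0,37] y:[-1,35/3] z:[-19/2,7] -> hit [0,7], descend [2, 4, 5, 6]
  N2 x:[29,37] y:[23/3,11] z:[-5,-2] -> miss, prune
  N4 x:[8,33] y:[-1,4/3] z:[4,7] -> miss, prune
  N5 x:[20,36] y:[3,35/3] z:[7/2,11/2] -> miss, prune
  N6 x:[0,15] y:[-1/3,34/3] z:[-19/2,-7/2] -> miss, prune

order=[0, 2, 4, 5, 6]  |boxes|=5  |leaves|=0  hit=miss

== RESULT ==
0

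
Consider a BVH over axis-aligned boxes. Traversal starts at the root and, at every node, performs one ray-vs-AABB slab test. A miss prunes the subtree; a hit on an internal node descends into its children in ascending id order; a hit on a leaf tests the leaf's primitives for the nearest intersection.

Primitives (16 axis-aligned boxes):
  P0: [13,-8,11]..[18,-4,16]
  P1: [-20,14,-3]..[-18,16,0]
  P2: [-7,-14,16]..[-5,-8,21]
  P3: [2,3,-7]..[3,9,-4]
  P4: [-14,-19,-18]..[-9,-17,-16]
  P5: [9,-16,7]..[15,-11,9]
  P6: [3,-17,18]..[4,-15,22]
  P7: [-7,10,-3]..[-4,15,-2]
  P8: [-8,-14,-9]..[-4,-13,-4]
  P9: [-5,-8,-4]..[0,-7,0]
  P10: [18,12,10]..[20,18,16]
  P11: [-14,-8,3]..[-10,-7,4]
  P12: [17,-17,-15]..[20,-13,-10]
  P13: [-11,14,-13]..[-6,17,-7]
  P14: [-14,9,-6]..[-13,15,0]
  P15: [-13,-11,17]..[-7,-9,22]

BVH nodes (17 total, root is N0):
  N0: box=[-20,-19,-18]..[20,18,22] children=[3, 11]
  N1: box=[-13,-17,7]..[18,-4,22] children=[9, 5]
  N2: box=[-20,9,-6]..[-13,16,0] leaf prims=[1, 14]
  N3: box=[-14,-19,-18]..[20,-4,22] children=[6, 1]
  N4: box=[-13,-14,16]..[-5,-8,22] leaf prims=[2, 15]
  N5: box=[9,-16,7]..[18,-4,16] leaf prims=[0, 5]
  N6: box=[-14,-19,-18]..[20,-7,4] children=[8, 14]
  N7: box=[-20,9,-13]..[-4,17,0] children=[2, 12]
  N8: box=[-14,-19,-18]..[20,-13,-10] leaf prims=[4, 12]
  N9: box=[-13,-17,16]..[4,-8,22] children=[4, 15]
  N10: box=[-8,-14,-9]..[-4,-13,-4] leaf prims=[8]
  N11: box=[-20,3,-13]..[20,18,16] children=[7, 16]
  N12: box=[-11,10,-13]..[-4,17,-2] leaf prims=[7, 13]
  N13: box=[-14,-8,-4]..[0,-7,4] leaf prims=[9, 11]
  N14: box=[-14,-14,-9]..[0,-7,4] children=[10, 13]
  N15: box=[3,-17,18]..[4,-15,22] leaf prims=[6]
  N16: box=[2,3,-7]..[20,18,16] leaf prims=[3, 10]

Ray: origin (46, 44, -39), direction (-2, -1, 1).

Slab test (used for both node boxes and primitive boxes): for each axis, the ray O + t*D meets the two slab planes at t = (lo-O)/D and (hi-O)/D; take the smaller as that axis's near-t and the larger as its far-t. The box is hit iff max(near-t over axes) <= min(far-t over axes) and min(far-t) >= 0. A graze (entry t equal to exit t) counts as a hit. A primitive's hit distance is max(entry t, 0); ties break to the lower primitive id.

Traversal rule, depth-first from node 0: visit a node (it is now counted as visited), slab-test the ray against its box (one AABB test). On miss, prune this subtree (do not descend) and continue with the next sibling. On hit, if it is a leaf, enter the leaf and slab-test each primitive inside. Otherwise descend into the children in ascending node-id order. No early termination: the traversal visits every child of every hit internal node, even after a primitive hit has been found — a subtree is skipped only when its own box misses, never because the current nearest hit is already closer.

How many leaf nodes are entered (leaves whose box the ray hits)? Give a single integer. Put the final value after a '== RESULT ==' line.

Traverse from the root:
N0 x:[13,33] y:[26,63] z:[21,61] -> hit [26,33], descend [3, 11]
  N3 x:[13,30] y:[48,63] z:[21,61] -> miss, prune
  N11 x:[13,33] y:[26,41] z:[26,55] -> hit [26,33], descend [7, 16]
    N7 x:[25,33] y:[27,35] z:[26,39] -> hit [27,33], descend [2, 12]
      N2 x:[59/2,33] y:[28,35] z:[33,39] -> hit [33,33] leaf, test {P1(miss), P14(miss)}
      N12 x:[25,57/2] y:[27,34] z:[26,37] -> hit [27,57/2] leaf, test {P7(miss), P13@t=27}
    N16 x:[13,22] y:[26,41] z:[32,55] -> miss, prune

Visited [0, 3, 11, 7, 2, 12, 16]. Tests: 7 box, 2 leaf. Nearest: P13.

== RESULT ==
2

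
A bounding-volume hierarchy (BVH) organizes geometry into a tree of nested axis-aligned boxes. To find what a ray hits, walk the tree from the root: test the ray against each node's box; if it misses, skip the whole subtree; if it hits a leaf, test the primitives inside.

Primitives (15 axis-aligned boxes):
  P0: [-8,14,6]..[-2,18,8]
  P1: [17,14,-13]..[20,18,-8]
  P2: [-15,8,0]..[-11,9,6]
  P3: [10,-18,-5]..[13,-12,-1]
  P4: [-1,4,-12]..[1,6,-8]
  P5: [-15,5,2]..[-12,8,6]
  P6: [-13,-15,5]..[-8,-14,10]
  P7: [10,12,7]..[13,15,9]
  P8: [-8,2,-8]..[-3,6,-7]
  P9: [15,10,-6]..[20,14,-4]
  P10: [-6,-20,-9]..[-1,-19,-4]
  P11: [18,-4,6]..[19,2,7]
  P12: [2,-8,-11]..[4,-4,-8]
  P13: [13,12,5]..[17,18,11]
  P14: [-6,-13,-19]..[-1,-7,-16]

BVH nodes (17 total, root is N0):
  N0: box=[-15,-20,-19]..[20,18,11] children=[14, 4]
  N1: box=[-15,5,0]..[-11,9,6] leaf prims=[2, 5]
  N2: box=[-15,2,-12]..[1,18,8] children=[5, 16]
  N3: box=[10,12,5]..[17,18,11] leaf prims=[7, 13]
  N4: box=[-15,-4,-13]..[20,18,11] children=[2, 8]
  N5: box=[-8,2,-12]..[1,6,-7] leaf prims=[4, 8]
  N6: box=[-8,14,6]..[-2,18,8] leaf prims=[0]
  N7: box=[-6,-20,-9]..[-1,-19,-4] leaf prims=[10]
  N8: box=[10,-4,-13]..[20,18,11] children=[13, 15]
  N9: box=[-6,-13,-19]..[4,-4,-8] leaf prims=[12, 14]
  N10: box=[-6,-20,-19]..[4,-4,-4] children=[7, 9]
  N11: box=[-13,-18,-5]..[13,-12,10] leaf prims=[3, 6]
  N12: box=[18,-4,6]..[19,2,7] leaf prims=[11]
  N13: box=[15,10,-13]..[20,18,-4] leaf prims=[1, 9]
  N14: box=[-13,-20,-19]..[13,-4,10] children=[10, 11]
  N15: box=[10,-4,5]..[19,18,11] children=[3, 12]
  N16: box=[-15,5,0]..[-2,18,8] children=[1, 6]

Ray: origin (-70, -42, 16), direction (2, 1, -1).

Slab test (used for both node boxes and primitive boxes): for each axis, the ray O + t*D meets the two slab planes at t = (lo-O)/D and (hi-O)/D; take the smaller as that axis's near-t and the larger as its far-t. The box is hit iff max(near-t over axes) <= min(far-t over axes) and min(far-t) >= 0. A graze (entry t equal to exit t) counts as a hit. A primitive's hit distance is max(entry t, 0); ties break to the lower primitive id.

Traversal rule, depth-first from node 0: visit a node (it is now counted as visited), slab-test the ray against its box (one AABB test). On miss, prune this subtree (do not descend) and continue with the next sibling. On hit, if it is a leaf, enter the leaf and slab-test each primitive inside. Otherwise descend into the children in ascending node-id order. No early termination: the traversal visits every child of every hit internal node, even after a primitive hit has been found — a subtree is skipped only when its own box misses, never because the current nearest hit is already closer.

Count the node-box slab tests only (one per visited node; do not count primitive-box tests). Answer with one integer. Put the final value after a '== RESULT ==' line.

Walk:
N0 x:[55/2,45] y:[22,60] z:[5,35] -> hit [55/2,35], descend [4, 14]
  N4 x:[55/2,45] y:[38,60] z:[5,29] -> miss, prune
  N14 x:[57/2,83/2] y:[22,38] z:[6,35] -> hit [57/2,35], descend [10, 11]
    N10 x:[32,37] y:[22,38] z:[20,35] -> hit [32,35], descend [7, 9]
      N7 x:[32,69/2] y:[22,23] z:[20,25] -> miss, prune
      N9 x:[32,37] y:[29,38] z:[24,35] -> hit [32,35] leaf, test {P12(miss), P14@t=32}
    N11 x:[57/2,83/2] y:[24,30] z:[6,21] -> miss, prune

7 AABB tests over nodes [0, 4, 14, 10, 7, 9, 11]; 1 leaf entered; closest P14.

== RESULT ==
7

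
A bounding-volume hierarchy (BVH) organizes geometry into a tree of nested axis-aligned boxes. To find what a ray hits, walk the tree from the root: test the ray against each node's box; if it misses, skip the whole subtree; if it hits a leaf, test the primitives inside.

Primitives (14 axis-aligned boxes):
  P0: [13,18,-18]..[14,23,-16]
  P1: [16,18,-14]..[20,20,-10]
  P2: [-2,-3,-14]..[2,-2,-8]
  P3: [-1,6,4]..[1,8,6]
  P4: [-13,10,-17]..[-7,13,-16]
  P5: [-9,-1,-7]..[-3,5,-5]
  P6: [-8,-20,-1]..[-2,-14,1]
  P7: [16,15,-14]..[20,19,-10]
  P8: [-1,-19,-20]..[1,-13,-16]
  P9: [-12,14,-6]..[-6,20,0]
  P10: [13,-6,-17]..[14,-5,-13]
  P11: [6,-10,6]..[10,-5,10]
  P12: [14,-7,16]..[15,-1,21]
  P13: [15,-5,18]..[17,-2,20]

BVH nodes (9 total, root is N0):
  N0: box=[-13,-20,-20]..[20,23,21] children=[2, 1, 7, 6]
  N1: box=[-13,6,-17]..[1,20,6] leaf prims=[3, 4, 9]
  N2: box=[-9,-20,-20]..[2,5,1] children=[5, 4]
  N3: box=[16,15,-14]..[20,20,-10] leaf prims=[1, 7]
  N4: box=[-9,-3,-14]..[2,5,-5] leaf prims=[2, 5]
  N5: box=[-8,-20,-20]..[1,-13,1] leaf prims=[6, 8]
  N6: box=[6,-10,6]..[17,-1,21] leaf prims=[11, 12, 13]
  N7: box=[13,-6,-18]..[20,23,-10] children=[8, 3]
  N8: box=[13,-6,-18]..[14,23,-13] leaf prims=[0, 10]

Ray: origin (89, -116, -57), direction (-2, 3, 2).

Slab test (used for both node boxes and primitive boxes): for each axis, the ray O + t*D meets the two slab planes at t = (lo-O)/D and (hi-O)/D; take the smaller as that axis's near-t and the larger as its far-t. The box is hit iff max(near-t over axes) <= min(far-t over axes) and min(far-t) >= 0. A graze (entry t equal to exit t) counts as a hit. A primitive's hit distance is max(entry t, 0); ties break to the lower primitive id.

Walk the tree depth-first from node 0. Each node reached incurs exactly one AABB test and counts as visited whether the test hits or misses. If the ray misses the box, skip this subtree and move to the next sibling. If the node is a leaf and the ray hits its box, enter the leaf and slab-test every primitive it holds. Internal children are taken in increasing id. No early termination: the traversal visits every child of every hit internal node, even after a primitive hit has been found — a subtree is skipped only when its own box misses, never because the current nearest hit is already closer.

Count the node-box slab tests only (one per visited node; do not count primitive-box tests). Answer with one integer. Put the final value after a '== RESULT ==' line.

Trace the traversal:
N0 x:[69/2,51] y:[32,139/3] z:[37/2,39] -> hit [69/2,39], descend [1, 2, 6, 7]
  N1 x:[44,51] y:[122/3,136/3] z:[20,63/2] -> miss, prune
  N2 x:[87/2,49] y:[32,121/3] z:[37/2,29] -> miss, prune
  N6 x:[36,83/2] y:[106/3,115/3] z:[63/2,39] -> hit [36,115/3] leaf, test {P11(miss), P12@t=37, P13(miss)}
  N7 x:[69/2,38] y:[110/3,139/3] z:[39/2,47/2] -> miss, prune

5 AABB tests over nodes [0, 1, 2, 6, 7]; 1 leaf entered; closest P12.

== RESULT ==
5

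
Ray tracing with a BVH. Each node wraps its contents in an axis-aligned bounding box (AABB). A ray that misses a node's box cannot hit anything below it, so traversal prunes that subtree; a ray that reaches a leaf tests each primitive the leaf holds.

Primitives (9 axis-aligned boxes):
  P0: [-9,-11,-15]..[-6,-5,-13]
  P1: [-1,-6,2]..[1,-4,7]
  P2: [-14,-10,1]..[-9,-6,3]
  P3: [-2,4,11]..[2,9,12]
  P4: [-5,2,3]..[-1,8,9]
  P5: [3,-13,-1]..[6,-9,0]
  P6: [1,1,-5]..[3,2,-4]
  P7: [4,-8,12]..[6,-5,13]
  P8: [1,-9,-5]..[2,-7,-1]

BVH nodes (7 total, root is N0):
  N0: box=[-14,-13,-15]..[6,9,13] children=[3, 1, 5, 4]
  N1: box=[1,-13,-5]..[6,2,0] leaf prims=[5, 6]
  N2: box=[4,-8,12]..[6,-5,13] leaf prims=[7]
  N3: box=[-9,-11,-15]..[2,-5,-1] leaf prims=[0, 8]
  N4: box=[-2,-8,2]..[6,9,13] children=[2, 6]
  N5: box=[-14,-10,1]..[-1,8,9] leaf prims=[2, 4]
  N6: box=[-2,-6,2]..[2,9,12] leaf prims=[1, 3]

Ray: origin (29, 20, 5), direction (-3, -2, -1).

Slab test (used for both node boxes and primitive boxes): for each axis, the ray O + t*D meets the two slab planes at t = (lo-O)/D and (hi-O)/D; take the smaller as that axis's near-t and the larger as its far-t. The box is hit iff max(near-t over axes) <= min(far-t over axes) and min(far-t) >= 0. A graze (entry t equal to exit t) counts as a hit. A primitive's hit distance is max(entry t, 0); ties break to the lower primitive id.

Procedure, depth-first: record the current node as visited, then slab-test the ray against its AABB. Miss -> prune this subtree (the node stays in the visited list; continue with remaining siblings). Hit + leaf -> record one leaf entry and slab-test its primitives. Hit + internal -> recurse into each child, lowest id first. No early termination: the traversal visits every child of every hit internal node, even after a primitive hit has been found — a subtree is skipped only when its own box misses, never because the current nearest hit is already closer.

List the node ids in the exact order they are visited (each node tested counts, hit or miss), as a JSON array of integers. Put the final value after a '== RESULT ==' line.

Walk:
N0 x:[23/3,43/3] y:[11/2,33/2] z:[-8,20] -> hit [23/3,43/3], descend [1, 3, 4, 5]
  N1 x:[23/3,28/3] y:[9,33/2] z:[5,10] -> hit [9,28/3] leaf, test {P5(miss), P6@t=9}
  N3 x:[9,38/3] y:[25/2,31/2] z:[6,20] -> hit [25/2,38/3] leaf, test {P0(miss), P8(miss)}
  N4 x:[23/3,31/3] y:[11/2,14] z:[-8,3] -> miss, prune
  N5 x:[10,43/3] y:[6,15] z:[-4,4] -> miss, prune

5 AABB tests over nodes [0, 1, 3, 4, 5]; 2 leaves entered; closest P6.

== RESULT ==
[0, 1, 3, 4, 5]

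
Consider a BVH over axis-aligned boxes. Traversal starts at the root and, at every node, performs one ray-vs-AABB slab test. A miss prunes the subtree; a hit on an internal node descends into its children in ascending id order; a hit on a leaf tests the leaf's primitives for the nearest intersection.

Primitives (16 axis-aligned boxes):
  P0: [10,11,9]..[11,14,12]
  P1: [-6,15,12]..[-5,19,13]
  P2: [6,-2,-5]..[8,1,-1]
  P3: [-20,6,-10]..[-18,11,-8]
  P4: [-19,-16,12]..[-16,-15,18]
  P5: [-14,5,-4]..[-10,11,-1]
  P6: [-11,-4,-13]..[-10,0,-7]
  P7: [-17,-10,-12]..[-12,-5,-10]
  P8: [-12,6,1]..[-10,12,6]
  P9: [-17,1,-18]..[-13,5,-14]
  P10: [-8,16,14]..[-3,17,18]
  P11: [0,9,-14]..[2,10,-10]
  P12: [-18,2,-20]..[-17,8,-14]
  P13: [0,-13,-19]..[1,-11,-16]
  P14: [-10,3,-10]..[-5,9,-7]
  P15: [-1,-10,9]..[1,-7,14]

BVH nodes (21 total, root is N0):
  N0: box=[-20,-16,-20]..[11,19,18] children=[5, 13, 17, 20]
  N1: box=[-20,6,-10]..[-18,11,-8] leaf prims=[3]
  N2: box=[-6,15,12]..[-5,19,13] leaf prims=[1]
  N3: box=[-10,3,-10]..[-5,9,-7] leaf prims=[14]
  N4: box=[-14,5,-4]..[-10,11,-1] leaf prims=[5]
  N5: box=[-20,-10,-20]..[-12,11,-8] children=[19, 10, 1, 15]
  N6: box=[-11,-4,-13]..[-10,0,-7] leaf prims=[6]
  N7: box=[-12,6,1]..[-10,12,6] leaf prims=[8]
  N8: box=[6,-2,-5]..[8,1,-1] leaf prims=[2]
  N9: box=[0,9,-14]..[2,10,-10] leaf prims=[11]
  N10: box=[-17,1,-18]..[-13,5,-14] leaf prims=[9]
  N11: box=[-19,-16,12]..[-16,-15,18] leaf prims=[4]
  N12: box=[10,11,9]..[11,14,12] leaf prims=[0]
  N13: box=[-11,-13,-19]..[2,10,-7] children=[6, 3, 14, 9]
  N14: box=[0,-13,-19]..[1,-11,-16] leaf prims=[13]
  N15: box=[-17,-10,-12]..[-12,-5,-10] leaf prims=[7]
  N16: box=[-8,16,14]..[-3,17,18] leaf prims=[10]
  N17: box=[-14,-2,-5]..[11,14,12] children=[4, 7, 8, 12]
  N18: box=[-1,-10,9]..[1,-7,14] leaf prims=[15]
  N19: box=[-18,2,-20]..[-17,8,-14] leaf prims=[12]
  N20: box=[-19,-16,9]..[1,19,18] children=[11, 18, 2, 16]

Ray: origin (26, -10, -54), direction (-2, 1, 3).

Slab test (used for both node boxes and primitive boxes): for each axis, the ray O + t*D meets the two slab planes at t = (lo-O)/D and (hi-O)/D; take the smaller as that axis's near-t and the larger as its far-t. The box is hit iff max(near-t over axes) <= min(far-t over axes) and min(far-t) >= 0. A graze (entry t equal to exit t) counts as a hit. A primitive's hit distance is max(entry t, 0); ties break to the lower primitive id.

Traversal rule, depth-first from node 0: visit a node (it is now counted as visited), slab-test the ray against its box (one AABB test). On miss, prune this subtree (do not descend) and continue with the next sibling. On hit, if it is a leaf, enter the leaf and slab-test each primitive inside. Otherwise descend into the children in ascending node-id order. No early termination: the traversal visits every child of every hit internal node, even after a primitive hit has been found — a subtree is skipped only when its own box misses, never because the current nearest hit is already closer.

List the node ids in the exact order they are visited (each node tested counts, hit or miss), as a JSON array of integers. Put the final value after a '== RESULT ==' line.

Traverse from the root:
N0 x:[15/2,23] y:[-6,29] z:[34/3,24] -> hit [34/3,23], descend [5, 13, 17, 20]
  N5 x:[19,23] y:[0,21] z:[34/3,46/3] -> miss, prune
  N13 x:[12,37/2] y:[-3,20] z:[35/3,47/3] -> hit [12,47/3], descend [3, 6, 9, 14]
    N3 x:[31/2,18] y:[13,19] z:[44/3,47/3] -> hit [31/2,47/3] leaf, test {P14@t=31/2}
    N6 x:[18,37/2] y:[6,10] z:[41/3,47/3] -> miss, prune
    N9 x:[12,13] y:[19,20] z:[40/3,44/3] -> miss, prune
    N14 x:[25/2,13] y:[-3,-1] z:[35/3,38/3] -> miss, prune
  N17 x:[15/2,20] y:[8,24] z:[49/3,22] -> hit [49/3,20], descend [4, 7, 8, 12]
    N4 x:[18,20] y:[15,21] z:[50/3,53/3] -> miss, prune
    N7 x:[18,19] y:[16,22] z:[55/3,20] -> hit [55/3,19] leaf, test {P8@t=55/3}
    N8 x:[9,10] y:[8,11] z:[49/3,53/3] -> miss, prune
    N12 x:[15/2,8] y:[21,24] z:[21,22] -> miss, prune
  N20 x:[25/2,45/2] y:[-6,29] z:[21,24] -> hit [21,45/2], descend [2, 11, 16, 18]
    N2 x:[31/2,16] y:[25,29] z:[22,67/3] -> miss, prune
    N11 x:[21,45/2] y:[-6,-5] z:[22,24] -> miss, prune
    N16 x:[29/2,17] y:[26,27] z:[68/3,24] -> miss, prune
    N18 x:[25/2,27/2] y:[0,3] z:[21,68/3] -> miss, prune

order=[0, 5, 13, 3, 6, 9, 14, 17, 4, 7, 8, 12, 20, 2, 11, 16, 18]  |boxes|=17  |leaves|=2  hit=P14

== RESULT ==
[0, 5, 13, 3, 6, 9, 14, 17, 4, 7, 8, 12, 20, 2, 11, 16, 18]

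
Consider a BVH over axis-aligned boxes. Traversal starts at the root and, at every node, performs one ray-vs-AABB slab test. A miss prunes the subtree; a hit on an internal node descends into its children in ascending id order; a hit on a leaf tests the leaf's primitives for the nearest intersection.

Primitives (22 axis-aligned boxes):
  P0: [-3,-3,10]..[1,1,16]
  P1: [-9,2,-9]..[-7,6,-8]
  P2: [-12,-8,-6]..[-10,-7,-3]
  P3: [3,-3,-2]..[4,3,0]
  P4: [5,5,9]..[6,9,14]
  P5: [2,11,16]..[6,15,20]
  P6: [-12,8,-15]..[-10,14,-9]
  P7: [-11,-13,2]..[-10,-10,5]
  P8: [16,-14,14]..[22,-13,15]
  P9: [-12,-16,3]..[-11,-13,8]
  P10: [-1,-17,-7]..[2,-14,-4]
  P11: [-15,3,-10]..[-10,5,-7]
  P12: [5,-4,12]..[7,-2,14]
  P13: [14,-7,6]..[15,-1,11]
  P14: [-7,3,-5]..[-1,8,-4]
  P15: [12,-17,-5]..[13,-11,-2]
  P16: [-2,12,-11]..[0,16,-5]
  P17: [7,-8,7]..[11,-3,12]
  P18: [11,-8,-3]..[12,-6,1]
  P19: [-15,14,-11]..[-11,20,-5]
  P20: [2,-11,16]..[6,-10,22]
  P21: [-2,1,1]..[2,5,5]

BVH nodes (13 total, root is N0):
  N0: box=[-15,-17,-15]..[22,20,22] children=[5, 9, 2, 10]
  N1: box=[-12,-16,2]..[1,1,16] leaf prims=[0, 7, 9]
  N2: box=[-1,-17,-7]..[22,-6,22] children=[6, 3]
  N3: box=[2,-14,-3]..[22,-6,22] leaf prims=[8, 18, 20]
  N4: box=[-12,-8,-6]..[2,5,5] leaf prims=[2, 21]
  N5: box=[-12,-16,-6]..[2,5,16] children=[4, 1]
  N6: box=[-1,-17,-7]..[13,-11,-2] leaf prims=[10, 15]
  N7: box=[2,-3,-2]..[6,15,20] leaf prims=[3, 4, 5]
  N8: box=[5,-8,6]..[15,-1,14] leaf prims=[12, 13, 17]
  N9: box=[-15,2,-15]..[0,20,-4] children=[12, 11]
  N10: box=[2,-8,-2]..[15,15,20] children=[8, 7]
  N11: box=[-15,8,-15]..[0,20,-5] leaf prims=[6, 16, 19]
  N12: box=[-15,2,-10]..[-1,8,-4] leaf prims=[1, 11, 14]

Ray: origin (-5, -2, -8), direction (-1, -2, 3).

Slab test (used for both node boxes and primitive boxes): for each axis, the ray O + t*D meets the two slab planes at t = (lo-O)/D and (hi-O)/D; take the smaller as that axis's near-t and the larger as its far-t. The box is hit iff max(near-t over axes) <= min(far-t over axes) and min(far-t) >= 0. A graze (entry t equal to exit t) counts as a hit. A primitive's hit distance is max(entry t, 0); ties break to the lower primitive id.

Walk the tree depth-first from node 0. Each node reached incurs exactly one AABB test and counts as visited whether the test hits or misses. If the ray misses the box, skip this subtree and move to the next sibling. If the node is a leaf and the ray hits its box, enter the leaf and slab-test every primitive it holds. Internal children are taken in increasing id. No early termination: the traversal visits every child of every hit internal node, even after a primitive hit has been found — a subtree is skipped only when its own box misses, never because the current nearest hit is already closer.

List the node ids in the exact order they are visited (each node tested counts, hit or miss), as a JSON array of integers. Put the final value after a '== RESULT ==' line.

Walk:
N0 x:[-27,10] y:[-11,15/2] z:[-7/3,10] -> hit [-7/3,15/2], descend [2, 5, 9, 10]
  N2 x:[-27,-4] y:[2,15/2] z:[1/3,10] -> miss, prune
  N5 x:[-7,7] y:[-7/2,7] z:[2/3,8] -> hit [2/3,7], descend [1, 4]
    N1 x:[-6,7] y:[-3/2,7] z:[10/3,8] -> hit [10/3,7] leaf, test {P0(miss), P7(miss), P9(miss)}
    N4 x:[-7,7] y:[-7/2,3] z:[2/3,13/3] -> hit [2/3,3] leaf, test {P2(miss), P21(miss)}
  N9 x:[-5,10] y:[-11,-2] z:[-7/3,4/3] -> miss, prune
  N10 x:[-20,-7] y:[-17/2,3] z:[2,28/3] -> miss, prune

Visited [0, 2, 5, 1, 4, 9, 10]. Tests: 7 box, 2 leaf. Nearest: miss.

== RESULT ==
[0, 2, 5, 1, 4, 9, 10]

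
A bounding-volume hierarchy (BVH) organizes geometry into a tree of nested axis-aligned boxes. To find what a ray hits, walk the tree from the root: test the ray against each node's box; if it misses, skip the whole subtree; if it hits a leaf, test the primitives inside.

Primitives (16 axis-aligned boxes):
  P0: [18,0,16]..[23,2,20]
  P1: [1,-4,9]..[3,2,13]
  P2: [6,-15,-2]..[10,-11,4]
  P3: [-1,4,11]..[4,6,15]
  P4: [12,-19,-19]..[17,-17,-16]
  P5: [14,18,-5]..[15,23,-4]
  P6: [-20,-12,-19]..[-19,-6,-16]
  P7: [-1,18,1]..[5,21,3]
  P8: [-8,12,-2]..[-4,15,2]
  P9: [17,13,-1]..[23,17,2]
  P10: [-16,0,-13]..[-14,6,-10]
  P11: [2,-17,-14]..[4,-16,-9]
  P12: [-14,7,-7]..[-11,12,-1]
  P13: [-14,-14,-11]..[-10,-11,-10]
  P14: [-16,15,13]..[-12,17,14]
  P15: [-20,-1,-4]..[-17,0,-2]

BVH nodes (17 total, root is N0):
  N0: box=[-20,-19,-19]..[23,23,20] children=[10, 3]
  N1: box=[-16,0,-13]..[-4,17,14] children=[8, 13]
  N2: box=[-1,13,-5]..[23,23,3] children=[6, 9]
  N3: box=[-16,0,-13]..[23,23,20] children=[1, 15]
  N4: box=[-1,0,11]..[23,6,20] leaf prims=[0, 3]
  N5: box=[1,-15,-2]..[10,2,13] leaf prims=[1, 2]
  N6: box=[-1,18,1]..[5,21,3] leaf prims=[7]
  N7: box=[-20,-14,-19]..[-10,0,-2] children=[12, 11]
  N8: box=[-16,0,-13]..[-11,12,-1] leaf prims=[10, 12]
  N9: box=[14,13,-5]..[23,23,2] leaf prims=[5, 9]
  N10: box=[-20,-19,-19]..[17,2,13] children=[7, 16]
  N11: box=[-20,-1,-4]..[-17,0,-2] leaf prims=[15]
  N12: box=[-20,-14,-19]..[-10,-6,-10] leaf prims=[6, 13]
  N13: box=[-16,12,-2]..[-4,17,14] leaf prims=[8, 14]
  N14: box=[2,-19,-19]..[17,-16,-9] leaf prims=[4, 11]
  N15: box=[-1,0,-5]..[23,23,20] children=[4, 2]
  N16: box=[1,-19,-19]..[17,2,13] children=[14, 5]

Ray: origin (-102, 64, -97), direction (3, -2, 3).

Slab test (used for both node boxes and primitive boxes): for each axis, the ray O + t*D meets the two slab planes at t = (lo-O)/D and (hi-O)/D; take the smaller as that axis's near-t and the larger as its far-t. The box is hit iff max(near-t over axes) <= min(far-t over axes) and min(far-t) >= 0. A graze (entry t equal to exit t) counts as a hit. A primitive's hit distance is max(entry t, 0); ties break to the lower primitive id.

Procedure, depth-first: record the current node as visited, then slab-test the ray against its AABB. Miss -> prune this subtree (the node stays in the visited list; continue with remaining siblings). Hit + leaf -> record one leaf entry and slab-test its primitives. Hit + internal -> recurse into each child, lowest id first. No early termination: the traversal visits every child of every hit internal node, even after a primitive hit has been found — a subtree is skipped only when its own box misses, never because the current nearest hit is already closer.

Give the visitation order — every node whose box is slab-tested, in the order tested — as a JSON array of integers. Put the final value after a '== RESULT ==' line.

Traverse from the root:
N0 x:[82/3,125/3] y:[41/2,83/2] z:[26,39] -> hit [82/3,39], descend [3, 10]
  N3 x:[86/3,125/3] y:[41/2,32] z:[28,39] -> hit [86/3,32], descend [1, 15]
    N1 x:[86/3,98/3] y:[47/2,32] z:[28,37] -> hit [86/3,32], descend [8, 13]
      N8 x:[86/3,91/3] y:[26,32] z:[28,32] -> hit [86/3,91/3] leaf, test {P10@t=29, P12(miss)}
      N13 x:[86/3,98/3] y:[47/2,26] z:[95/3,37] -> miss, prune
    N15 x:[101/3,125/3] y:[41/2,32] z:[92/3,39] -> miss, prune
  N10 x:[82/3,119/3] y:[31,83/2] z:[26,110/3] -> hit [31,110/3], descend [7, 16]
    N7 x:[82/3,92/3] y:[32,39] z:[26,95/3] -> miss, prune
    N16 x:[103/3,119/3] y:[31,83/2] z:[26,110/3] -> hit [103/3,110/3], descend [5, 14]
      N5 x:[103/3,112/3] y:[31,79/2] z:[95/3,110/3] -> hit [103/3,110/3] leaf, test {P1(miss), P2(miss)}
      N14 x:[104/3,119/3] y:[40,83/2] z:[26,88/3] -> miss, prune

11 AABB tests over nodes [0, 3, 1, 8, 13, 15, 10, 7, 16, 5, 14]; 2 leaves entered; closest P10.

== RESULT ==
[0, 3, 1, 8, 13, 15, 10, 7, 16, 5, 14]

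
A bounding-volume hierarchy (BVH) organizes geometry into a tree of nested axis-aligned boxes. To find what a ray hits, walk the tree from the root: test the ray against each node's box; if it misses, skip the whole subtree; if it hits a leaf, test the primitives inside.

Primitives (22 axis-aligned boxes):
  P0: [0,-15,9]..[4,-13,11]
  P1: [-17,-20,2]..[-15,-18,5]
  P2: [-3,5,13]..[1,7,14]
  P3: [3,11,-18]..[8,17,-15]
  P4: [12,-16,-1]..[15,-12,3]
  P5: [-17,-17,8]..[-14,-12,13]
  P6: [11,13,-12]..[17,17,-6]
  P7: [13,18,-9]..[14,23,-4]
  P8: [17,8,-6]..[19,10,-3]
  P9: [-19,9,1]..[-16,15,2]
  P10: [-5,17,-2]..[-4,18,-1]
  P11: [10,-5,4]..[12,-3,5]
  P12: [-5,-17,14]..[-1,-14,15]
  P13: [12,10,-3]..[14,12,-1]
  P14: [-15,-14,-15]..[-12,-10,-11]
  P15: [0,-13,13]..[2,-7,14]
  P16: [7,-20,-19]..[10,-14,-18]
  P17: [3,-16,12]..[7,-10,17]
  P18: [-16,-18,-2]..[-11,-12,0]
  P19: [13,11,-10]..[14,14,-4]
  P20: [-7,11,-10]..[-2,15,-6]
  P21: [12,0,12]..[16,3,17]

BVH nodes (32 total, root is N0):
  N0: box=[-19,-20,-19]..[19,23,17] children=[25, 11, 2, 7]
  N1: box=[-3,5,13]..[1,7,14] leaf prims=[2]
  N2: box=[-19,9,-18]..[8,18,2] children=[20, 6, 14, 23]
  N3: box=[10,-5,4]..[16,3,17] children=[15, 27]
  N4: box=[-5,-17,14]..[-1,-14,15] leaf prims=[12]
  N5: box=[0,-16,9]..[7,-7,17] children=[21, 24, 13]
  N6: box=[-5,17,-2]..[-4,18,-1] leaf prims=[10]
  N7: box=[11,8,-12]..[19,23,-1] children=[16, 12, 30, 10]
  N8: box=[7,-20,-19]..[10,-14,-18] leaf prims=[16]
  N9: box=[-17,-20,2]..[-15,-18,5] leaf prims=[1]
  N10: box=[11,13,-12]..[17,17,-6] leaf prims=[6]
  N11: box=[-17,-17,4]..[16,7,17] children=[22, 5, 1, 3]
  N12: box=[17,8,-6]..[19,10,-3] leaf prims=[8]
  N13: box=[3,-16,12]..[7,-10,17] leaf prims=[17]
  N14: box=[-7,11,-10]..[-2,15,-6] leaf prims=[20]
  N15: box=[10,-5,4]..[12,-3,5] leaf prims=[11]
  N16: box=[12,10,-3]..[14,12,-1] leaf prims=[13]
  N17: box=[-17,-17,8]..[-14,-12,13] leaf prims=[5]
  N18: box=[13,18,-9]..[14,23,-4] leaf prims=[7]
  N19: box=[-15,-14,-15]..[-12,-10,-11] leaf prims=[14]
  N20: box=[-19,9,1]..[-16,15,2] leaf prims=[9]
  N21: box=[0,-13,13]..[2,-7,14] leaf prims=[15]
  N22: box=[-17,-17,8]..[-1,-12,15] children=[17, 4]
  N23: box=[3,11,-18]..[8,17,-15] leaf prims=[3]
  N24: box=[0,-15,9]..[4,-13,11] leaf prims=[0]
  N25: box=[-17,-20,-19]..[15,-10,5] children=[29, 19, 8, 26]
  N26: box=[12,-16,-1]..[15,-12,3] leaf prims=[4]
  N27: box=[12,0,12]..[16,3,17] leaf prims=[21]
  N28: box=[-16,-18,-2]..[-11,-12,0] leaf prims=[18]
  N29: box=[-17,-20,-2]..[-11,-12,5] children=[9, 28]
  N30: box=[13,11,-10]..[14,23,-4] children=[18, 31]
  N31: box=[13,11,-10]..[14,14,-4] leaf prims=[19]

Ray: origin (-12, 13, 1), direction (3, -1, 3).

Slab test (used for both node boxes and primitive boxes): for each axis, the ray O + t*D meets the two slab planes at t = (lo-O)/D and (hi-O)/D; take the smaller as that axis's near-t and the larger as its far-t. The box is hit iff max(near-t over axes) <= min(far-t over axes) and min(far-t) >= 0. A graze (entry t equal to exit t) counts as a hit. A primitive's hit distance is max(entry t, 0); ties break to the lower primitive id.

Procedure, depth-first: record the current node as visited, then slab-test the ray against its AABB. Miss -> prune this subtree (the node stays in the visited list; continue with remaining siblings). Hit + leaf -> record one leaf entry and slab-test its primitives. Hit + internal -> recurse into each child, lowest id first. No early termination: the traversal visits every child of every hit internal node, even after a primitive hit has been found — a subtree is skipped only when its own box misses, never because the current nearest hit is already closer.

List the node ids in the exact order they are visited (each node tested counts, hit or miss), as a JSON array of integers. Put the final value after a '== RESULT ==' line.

Traverse from the root:
N0 x:[-7/3,31/3] y:[-10,33] z:[-20/3,16/3] -> hit [-7/3,16/3], descend [2, 7, 11, 25]
  N2 x:[-7/3,20/3] y:[-5,4] z:[-19/3,1/3] -> hit [-7/3,1/3], descend [6, 14, 20, 23]
    N6 x:[7/3,8/3] y:[-5,-4] z:[-1,-2/3] -> miss, prune
    N14 x:[5/3,10/3] y:[-2,2] z:[-11/3,-7/3] -> miss, prune
    N20 x:[-7/3,-4/3] y:[-2,4] z:[0,1/3] -> miss, prune
    N23 x:[5,20/3] y:[-4,2] z:[-19/3,-16/3] -> miss, prune
  N7 x:[23/3,31/3] y:[-10,5] z:[-13/3,-2/3] -> miss, prune
  N11 x:[-5/3,28/3] y:[6,30] z:[1,16/3] -> miss, prune
  N25 x:[-5/3,9] y:[23,33] z:[-20/3,4/3] -> miss, prune

Summary -> nodes [0, 2, 6, 14, 20, 23, 7, 11, 25]; box-tests=9; leaf-entries=0; first=miss

== RESULT ==
[0, 2, 6, 14, 20, 23, 7, 11, 25]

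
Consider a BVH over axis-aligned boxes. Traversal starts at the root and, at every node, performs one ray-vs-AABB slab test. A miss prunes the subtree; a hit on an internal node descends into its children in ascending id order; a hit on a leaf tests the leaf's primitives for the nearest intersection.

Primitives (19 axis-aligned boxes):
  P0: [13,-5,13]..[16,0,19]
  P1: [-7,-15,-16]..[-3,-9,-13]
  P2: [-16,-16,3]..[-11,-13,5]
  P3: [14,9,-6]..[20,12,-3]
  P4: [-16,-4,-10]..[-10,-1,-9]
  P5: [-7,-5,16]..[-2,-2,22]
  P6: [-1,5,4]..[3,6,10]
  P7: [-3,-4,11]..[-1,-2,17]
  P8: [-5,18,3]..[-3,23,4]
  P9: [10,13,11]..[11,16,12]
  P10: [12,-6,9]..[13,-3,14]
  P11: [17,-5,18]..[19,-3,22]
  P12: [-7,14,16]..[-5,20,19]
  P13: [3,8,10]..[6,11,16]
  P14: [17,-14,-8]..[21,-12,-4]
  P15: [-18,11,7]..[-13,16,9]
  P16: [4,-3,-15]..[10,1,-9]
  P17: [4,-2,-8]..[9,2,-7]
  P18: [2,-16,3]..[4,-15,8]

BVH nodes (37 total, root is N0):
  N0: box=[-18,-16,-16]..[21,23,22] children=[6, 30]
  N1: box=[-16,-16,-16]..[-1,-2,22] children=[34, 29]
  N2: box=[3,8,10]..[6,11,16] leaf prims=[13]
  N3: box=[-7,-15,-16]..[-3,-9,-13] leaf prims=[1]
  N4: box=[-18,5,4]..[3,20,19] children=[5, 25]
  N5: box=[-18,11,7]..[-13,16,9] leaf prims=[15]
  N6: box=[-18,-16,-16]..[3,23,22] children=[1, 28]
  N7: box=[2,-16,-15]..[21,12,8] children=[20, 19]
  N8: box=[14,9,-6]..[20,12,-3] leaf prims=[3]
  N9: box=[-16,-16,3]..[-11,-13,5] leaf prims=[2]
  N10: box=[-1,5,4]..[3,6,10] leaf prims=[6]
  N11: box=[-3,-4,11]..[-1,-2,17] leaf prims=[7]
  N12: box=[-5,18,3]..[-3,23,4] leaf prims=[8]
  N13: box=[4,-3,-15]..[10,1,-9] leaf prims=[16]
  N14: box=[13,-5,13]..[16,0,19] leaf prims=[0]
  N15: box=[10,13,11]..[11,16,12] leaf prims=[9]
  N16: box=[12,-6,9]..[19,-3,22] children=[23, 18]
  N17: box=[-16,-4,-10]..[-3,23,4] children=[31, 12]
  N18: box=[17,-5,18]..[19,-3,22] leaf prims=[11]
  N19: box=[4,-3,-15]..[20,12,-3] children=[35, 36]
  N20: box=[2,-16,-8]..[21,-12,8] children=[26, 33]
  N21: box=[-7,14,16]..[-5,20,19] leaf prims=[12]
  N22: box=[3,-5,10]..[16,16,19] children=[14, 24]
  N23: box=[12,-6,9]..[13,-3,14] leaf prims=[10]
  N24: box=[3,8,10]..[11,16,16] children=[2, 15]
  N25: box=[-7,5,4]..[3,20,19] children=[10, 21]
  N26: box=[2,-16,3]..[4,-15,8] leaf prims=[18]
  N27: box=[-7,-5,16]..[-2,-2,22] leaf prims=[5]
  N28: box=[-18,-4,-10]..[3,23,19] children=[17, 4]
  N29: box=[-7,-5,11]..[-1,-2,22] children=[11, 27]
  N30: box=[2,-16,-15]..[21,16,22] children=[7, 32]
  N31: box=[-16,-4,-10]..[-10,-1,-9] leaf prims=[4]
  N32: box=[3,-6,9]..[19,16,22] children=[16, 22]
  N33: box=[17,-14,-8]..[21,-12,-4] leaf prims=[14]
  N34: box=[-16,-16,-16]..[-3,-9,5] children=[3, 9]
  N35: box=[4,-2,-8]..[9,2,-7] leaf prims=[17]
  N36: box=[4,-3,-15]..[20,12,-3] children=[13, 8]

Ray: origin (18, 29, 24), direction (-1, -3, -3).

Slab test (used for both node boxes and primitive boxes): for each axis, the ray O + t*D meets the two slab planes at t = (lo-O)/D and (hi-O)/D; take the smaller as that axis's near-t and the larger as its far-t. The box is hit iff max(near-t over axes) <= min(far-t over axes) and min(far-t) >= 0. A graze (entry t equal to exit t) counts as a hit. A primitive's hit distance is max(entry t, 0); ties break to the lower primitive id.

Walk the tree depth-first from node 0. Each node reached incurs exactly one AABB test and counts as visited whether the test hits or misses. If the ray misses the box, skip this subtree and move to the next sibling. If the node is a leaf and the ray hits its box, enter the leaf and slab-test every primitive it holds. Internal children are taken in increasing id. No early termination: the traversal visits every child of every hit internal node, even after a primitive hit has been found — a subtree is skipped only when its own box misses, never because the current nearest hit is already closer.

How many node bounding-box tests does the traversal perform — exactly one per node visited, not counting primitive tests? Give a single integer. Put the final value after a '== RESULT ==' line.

Trace the traversal:
N0 x:[-3,36] y:[2,15] z:[2/3,40/3] -> hit [2,40/3], descend [6, 30]
  N6 x:[15,36] y:[2,15] z:[2/3,40/3] -> miss, prune
  N30 x:[-3,16] y:[13/3,15] z:[2/3,13] -> hit [13/3,13], descend [7, 32]
    N7 x:[-3,16] y:[17/3,15] z:[16/3,13] -> hit [17/3,13], descend [19, 20]
      N19 x:[-2,14] y:[17/3,32/3] z:[9,13] -> hit [9,32/3], descend [35, 36]
        N35 x:[9,14] y:[9,31/3] z:[31/3,32/3] -> hit [31/3,31/3] leaf, test {P17@t=31/3}
        N36 x:[-2,14] y:[17/3,32/3] z:[9,13] -> hit [9,32/3], descend [8, 13]
          N8 x:[-2,4] y:[17/3,20/3] z:[9,10] -> miss, prune
          N13 x:[8,14] y:[28/3,32/3] z:[11,13] -> miss, prune
      N20 x:[-3,16] y:[41/3,15] z:[16/3,32/3] -> miss, prune
    N32 x:[-1,15] y:[13/3,35/3] z:[2/3,5] -> hit [13/3,5], descend [16, 22]
      N16 x:[-1,6] y:[32/3,35/3] z:[2/3,5] -> miss, prune
      N22 x:[2,15] y:[13/3,34/3] z:[5/3,14/3] -> hit [13/3,14/3], descend [14, 24]
        N14 x:[2,5] y:[29/3,34/3] z:[5/3,11/3] -> miss, prune
        N24 x:[7,15] y:[13/3,7] z:[8/3,14/3] -> miss, prune

Visited [0, 6, 30, 7, 19, 35, 36, 8, 13, 20, 32, 16, 22, 14, 24]. Tests: 15 box, 1 leaf. Nearest: P17.

== RESULT ==
15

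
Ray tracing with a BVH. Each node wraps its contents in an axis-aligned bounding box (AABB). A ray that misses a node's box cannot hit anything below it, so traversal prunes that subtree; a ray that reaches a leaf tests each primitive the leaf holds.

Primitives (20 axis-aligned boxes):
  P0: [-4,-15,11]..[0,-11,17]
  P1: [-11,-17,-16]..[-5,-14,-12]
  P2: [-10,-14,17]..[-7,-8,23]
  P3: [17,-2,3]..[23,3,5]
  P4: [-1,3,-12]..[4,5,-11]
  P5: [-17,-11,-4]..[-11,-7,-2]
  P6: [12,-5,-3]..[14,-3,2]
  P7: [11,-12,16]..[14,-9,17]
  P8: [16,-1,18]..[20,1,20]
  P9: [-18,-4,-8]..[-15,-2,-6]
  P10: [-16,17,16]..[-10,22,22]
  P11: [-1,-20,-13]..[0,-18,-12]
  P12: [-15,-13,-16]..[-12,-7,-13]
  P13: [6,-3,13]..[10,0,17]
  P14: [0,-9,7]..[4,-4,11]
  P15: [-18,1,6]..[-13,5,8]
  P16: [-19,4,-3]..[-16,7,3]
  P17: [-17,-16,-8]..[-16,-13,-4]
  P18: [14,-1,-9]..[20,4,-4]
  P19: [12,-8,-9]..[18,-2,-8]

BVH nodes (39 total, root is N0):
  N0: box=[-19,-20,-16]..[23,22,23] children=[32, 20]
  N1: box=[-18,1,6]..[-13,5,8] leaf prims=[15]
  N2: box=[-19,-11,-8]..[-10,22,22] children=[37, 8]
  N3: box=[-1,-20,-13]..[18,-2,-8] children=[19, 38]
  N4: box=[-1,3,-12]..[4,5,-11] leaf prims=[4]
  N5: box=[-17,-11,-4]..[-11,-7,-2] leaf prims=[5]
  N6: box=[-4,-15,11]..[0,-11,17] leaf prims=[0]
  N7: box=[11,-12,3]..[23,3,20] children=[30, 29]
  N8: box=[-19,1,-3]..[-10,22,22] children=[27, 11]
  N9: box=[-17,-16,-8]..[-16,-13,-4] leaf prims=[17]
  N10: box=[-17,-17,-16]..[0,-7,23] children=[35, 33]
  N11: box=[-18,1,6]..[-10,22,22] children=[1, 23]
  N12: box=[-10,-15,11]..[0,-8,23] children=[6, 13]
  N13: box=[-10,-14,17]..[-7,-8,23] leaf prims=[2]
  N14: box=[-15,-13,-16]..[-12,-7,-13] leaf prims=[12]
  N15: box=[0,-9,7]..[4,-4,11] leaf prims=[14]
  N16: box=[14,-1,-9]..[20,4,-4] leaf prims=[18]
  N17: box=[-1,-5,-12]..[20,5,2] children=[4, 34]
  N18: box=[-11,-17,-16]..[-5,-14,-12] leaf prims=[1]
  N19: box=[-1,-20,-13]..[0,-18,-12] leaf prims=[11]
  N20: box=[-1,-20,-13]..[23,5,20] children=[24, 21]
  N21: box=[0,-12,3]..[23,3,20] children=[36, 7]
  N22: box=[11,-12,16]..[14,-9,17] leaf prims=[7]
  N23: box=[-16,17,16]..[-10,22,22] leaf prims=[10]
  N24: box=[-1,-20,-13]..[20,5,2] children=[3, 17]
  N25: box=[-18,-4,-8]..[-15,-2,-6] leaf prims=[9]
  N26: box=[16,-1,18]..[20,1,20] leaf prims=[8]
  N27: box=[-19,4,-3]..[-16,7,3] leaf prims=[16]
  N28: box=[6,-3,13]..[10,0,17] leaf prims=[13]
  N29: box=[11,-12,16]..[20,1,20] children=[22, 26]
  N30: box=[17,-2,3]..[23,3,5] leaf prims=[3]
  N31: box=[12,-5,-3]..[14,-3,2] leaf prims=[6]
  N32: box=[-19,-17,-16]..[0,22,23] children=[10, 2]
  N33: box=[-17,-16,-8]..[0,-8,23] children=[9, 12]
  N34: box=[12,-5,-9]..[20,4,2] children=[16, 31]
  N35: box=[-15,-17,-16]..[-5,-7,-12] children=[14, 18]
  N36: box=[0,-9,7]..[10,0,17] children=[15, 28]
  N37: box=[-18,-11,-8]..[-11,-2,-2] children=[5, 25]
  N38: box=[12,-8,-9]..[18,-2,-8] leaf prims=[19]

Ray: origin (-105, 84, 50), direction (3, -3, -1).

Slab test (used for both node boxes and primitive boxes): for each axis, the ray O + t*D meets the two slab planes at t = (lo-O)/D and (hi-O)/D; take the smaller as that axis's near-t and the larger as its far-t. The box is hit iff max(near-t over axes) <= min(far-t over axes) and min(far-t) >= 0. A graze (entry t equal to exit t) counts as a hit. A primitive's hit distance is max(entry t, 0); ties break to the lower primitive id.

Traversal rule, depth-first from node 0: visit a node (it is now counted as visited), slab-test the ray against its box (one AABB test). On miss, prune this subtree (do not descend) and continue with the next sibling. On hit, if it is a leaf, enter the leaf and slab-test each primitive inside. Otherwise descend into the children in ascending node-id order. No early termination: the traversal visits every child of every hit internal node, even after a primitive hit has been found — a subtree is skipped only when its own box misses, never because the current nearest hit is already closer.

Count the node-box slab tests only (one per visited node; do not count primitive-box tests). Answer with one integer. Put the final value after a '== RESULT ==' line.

Walk:
N0 x:[86/3,128/3] y:[62/3,104/3] z:[27,66] -> hit [86/3,104/3], descend [20, 32]
  N20 x:[104/3,128/3] y:[79/3,104/3] z:[30,63] -> hit [104/3,104/3], descend [21, 24]
    N21 x:[35,128/3] y:[27,32] z:[30,47] -> miss, prune
    N24 x:[104/3,125/3] y:[79/3,104/3] z:[48,63] -> miss, prune
  N32 x:[86/3,35] y:[62/3,101/3] z:[27,66] -> hit [86/3,101/3], descend [2, 10]
    N2 x:[86/3,95/3] y:[62/3,95/3] z:[28,58] -> hit [86/3,95/3], descend [8, 37]
      N8 x:[86/3,95/3] y:[62/3,83/3] z:[28,53] -> miss, prune
      N37 x:[29,94/3] y:[86/3,95/3] z:[52,58] -> miss, prune
    N10 x:[88/3,35] y:[91/3,101/3] z:[27,66] -> hit [91/3,101/3], descend [33, 35]
      N33 x:[88/3,35] y:[92/3,100/3] z:[27,58] -> hit [92/3,100/3], descend [9, 12]
        N9 x:[88/3,89/3] y:[97/3,100/3] z:[54,58] -> miss, prune
        N12 x:[95/3,35] y:[92/3,33] z:[27,39] -> hit [95/3,33], descend [6, 13]
          N6 x:[101/3,35] y:[95/3,33] z:[33,39] -> miss, prune
          N13 x:[95/3,98/3] y:[92/3,98/3] z:[27,33] -> hit [95/3,98/3] leaf, test {P2@t=95/3}
      N35 x:[30,100/3] y:[91/3,101/3] z:[62,66] -> miss, prune

15 AABB tests over nodes [0, 20, 21, 24, 32, 2, 8, 37, 10, 33, 9, 12, 6, 13, 35]; 1 leaf entered; closest P2.

== RESULT ==
15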